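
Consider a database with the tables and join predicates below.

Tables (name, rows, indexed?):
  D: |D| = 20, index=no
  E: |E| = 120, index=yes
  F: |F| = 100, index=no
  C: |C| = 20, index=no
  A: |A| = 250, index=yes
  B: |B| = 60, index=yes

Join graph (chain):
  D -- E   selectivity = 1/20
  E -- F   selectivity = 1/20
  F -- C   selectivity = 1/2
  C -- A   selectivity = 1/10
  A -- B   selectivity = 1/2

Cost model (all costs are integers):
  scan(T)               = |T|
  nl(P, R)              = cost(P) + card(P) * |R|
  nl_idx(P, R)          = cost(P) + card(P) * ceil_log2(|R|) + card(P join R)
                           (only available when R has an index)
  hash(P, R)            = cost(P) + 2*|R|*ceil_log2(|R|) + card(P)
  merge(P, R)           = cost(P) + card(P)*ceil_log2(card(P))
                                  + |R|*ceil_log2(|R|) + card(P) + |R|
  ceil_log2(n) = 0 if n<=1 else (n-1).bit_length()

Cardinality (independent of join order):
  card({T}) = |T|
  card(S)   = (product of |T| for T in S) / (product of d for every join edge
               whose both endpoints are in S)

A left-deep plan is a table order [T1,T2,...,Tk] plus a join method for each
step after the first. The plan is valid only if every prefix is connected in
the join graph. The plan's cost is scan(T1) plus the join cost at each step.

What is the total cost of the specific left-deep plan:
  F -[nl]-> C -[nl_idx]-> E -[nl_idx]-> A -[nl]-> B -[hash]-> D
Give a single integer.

step 1: scan F: cost=100, card=100
step 2: join C via nl
    card(P join C) = 100*20/(2) = 1000
    cost = 100 + 100*20 = 2100
step 3: join E via nl_idx
    card(P join E) = 1000*120/(20) = 6000
    cost = 2100 + 1000*7 + 6000 = 15100
step 4: join A via nl_idx
    card(P join A) = 6000*250/(10) = 150000
    cost = 15100 + 6000*8 + 150000 = 213100
step 5: join B via nl
    card(P join B) = 150000*60/(2) = 4500000
    cost = 213100 + 150000*60 = 9213100
step 6: join D via hash
    card(P join D) = 4500000*20/(20) = 4500000
    cost = 9213100 + 2*20*5 + 4500000 = 13713300

13713300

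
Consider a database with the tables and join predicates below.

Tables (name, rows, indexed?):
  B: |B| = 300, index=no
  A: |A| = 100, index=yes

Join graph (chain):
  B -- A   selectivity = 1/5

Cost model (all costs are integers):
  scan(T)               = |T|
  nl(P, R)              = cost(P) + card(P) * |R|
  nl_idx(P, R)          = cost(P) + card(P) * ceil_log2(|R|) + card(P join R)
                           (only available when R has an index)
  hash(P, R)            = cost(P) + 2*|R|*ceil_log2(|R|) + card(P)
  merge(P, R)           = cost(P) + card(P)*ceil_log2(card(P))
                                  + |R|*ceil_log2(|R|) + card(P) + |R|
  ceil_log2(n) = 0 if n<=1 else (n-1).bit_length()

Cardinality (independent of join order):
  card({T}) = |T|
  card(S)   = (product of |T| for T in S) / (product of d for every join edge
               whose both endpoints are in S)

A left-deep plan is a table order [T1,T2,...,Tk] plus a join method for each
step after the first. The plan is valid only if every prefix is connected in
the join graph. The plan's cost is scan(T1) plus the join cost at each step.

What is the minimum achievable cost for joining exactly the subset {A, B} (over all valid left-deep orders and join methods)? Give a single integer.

2000

Selinger DP over subsets of {A,B}:
  {B}: scan cost=300, card=300
  {A}: scan cost=100, card=100
  {AB}: card=6000; try (A,hash)→2000, (B,merge)→3900, (A,merge)→4100, (B,hash)→5600, (A,nl_idx)→8400, (B,nl)→30100 …(+1); best=2000 via (A,hash)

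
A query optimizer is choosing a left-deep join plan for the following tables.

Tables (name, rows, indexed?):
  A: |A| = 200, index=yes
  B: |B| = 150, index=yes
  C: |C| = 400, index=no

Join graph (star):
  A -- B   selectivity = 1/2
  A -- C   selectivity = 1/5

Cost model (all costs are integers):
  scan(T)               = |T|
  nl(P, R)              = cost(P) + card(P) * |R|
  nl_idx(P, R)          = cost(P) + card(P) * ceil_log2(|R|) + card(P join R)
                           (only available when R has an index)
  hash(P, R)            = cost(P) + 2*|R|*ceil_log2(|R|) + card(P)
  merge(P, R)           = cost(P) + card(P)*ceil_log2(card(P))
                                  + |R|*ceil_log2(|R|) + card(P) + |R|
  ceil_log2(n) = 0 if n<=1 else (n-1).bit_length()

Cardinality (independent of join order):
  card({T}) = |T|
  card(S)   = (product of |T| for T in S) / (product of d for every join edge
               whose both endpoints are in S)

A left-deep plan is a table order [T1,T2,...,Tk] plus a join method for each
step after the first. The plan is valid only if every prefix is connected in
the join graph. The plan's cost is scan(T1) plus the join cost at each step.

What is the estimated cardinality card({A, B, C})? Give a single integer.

Tables in S: A(200), B(150), C(400)
Edges inside S: A-B(d=2), A-C(d=5)
numerator = 200 * 150 * 400 = 12000000
denominator = 2 * 5 = 10
card(S) = 12000000 / 10 = 1200000

1200000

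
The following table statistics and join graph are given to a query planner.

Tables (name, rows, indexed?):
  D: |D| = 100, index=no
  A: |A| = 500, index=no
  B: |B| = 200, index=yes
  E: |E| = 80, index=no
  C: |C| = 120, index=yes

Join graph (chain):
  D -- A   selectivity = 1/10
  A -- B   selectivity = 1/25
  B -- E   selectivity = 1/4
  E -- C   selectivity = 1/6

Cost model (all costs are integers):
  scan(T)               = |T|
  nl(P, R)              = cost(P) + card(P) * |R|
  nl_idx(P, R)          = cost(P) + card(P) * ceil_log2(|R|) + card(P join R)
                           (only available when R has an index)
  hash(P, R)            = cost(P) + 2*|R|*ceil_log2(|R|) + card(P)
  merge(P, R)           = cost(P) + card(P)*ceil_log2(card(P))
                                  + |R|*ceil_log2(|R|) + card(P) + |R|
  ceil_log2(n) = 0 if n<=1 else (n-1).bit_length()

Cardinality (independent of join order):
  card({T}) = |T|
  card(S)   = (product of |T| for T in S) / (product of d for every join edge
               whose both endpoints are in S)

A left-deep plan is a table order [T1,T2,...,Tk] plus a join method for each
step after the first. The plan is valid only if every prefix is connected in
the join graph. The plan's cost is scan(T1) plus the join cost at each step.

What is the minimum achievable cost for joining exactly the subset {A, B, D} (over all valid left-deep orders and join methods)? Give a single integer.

Selinger DP over subsets of {A,B,D}:
  {D}: scan cost=100, card=100
  {A}: scan cost=500, card=500
  {B}: scan cost=200, card=200
  {AD}: card=5000; try (D,hash)→2400, (A,merge)→5900, (D,merge)→6300, (A,hash)→9200, (A,nl)→50100, (D,nl)→50500; best=2400 via (D,hash)
  {AB}: card=4000; try (B,hash)→4200, (A,merge)→7000, (B,merge)→7300, (B,nl_idx)→8500, (A,hash)→9400, (A,nl)→100200 …(+1); best=4200 via (B,hash)
  {ABD}: card=40000; try (D,hash)→9600, (B,hash)→10600, (D,merge)→57000, (B,merge)→74200, (B,nl_idx)→82400, (D,nl)→404200 …(+1); best=9600 via (D,hash)

9600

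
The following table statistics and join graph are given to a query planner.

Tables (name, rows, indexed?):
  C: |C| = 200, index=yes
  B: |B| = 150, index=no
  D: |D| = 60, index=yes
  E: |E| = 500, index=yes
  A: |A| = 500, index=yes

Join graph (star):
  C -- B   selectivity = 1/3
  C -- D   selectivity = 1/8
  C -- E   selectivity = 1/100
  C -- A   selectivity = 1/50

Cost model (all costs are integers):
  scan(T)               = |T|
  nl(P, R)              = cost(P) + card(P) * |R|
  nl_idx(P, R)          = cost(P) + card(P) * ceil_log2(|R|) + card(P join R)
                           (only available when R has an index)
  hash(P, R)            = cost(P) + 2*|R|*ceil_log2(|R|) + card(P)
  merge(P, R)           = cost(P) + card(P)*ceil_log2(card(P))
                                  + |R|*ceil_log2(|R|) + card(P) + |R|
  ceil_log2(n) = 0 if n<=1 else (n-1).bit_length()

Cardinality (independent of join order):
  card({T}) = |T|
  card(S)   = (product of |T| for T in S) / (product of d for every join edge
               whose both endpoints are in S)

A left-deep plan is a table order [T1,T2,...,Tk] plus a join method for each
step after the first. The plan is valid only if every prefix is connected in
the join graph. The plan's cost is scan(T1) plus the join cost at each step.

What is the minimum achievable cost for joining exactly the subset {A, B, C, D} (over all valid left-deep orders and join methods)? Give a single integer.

24120

Selinger DP over subsets of {A,B,C,D}:
  {C}: scan cost=200, card=200
  {B}: scan cost=150, card=150
  {D}: scan cost=60, card=60
  {A}: scan cost=500, card=500
  {BC}: card=10000; try (B,hash)→2800, (C,merge)→3300, (B,merge)→3350, (C,hash)→3500, (C,nl_idx)→11350, (C,nl)→30150 …(+1); best=2800 via (B,hash)
  {CD}: card=1500; try (D,hash)→1120, (C,nl_idx)→2040, (C,merge)→2280, (D,merge)→2420, (D,nl_idx)→2900, (C,hash)→3320 …(+2); best=1120 via (D,hash)
  {AC}: card=2000; try (A,nl_idx)→4000, (C,hash)→4200, (C,nl_idx)→6500, (A,merge)→7000, (C,merge)→7300, (A,hash)→9400 …(+2); best=4000 via (A,nl_idx)
  {BCD}: card=75000; try (B,hash)→5020, (D,hash)→13520, (B,merge)→20470, (D,nl_idx)→137800, (D,merge)→153220, (B,nl)→226120 …(+1); best=5020 via (B,hash)
  {ABC}: card=100000; try (B,hash)→8400, (A,hash)→21800, (B,merge)→29350, (A,merge)→157800, (A,nl_idx)→192800, (B,nl)→304000 …(+1); best=8400 via (B,hash)
  {ACD}: card=15000; try (D,hash)→6720, (A,hash)→11620, (A,merge)→24120, (D,merge)→28420, (A,nl_idx)→29620, (D,nl_idx)→31000 …(+2); best=6720 via (D,hash)
  {ABCD}: card=750000; try (B,hash)→24120, (A,hash)→89020, (D,hash)→109120, (B,merge)→233070, (D,nl_idx)→1358400, (A,merge)→1360020 …(+5); best=24120 via (B,hash)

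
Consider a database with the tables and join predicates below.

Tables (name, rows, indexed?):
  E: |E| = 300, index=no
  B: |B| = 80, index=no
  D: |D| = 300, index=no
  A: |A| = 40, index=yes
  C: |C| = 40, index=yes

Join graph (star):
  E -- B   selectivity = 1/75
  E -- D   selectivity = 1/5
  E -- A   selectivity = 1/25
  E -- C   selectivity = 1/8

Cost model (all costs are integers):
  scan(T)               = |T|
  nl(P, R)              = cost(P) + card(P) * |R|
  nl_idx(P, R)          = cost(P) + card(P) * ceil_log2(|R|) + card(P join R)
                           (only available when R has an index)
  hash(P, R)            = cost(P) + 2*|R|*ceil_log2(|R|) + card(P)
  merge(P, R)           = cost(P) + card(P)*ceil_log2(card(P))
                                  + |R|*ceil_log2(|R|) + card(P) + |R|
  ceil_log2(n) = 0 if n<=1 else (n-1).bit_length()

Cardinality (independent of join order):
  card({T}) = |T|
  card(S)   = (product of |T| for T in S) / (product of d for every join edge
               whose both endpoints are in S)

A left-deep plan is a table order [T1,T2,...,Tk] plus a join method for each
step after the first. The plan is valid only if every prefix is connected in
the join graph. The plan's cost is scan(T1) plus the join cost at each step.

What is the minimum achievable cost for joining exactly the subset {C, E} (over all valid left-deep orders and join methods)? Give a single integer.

1080

Selinger DP over subsets of {C,E}:
  {E}: scan cost=300, card=300
  {C}: scan cost=40, card=40
  {CE}: card=1500; try (C,hash)→1080, (E,merge)→3320, (C,merge)→3580, (C,nl_idx)→3600, (E,hash)→5480, (E,nl)→12040 …(+1); best=1080 via (C,hash)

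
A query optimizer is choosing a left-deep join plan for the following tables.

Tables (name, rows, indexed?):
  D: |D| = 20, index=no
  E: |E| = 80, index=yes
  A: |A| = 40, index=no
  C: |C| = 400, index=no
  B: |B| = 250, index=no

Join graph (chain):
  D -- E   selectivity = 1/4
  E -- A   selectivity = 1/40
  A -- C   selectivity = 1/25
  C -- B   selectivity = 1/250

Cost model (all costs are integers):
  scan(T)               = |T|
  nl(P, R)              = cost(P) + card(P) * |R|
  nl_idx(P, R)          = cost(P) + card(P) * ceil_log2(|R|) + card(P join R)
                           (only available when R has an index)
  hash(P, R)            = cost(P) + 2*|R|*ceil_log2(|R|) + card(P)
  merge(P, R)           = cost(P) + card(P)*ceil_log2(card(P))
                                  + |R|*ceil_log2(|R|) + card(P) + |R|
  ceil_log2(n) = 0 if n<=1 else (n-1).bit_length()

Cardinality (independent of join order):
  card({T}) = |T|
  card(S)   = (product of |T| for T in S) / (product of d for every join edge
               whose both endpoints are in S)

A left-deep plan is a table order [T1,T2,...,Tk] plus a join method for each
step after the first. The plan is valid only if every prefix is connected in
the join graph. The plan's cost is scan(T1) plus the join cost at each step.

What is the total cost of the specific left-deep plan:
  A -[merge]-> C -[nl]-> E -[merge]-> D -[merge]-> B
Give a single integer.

step 1: scan A: cost=40, card=40
step 2: join C via merge
    card(P join C) = 40*400/(25) = 640
    cost = 40 + 40*6 + 400*9 + 40 + 400 = 4320
step 3: join E via nl
    card(P join E) = 640*80/(40) = 1280
    cost = 4320 + 640*80 = 55520
step 4: join D via merge
    card(P join D) = 1280*20/(4) = 6400
    cost = 55520 + 1280*11 + 20*5 + 1280 + 20 = 71000
step 5: join B via merge
    card(P join B) = 6400*250/(250) = 6400
    cost = 71000 + 6400*13 + 250*8 + 6400 + 250 = 162850

162850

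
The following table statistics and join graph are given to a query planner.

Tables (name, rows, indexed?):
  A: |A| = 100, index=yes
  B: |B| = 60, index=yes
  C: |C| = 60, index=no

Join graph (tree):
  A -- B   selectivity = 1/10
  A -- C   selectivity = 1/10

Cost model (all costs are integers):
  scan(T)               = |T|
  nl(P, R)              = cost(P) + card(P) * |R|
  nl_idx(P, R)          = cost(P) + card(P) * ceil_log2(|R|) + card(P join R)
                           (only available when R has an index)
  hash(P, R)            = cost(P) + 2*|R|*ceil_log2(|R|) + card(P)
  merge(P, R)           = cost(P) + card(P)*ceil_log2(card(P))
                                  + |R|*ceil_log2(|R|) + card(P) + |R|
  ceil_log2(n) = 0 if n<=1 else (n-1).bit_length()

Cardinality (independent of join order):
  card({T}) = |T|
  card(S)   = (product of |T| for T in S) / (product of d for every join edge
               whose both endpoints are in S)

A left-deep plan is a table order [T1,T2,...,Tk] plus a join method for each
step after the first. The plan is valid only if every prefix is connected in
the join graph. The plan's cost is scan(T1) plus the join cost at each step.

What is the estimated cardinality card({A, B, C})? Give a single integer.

Tables in S: A(100), B(60), C(60)
Edges inside S: A-B(d=10), A-C(d=10)
numerator = 100 * 60 * 60 = 360000
denominator = 10 * 10 = 100
card(S) = 360000 / 100 = 3600

3600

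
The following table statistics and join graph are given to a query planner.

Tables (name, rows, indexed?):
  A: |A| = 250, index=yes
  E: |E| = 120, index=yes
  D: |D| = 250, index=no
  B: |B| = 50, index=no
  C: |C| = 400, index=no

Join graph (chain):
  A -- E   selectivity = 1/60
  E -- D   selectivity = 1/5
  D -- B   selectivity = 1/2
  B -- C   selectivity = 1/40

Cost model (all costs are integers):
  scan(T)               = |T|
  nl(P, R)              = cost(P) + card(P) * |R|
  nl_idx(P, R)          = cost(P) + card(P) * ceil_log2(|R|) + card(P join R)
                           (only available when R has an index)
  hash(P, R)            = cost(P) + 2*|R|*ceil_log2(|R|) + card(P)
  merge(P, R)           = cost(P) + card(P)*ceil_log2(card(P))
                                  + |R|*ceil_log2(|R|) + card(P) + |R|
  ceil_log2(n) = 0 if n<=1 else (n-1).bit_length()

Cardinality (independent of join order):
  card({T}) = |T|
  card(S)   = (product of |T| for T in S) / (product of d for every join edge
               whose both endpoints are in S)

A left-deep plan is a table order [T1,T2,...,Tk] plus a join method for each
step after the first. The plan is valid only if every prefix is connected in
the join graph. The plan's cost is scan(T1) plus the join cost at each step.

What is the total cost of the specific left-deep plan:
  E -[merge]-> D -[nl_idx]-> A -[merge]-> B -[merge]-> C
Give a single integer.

step 1: scan E: cost=120, card=120
step 2: join D via merge
    card(P join D) = 120*250/(5) = 6000
    cost = 120 + 120*7 + 250*8 + 120 + 250 = 3330
step 3: join A via nl_idx
    card(P join A) = 6000*250/(60) = 25000
    cost = 3330 + 6000*8 + 25000 = 76330
step 4: join B via merge
    card(P join B) = 25000*50/(2) = 625000
    cost = 76330 + 25000*15 + 50*6 + 25000 + 50 = 476680
step 5: join C via merge
    card(P join C) = 625000*400/(40) = 6250000
    cost = 476680 + 625000*20 + 400*9 + 625000 + 400 = 13605680

13605680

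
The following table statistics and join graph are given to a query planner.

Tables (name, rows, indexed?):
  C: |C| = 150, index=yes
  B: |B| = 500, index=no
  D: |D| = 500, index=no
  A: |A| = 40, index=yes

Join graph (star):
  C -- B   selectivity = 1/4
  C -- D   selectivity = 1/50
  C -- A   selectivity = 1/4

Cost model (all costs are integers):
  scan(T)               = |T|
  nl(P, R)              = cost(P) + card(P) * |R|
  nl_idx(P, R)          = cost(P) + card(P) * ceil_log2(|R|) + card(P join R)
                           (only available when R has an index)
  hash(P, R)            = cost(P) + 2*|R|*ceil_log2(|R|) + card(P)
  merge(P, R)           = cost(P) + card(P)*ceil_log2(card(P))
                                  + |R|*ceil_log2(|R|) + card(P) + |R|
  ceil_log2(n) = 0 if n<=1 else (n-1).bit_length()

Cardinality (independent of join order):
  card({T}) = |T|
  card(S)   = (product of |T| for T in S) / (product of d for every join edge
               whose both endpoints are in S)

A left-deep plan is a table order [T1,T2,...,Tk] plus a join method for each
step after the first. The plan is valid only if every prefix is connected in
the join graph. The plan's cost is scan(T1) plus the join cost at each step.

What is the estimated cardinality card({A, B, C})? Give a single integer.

Tables in S: A(40), B(500), C(150)
Edges inside S: C-B(d=4), C-A(d=4)
numerator = 40 * 500 * 150 = 3000000
denominator = 4 * 4 = 16
card(S) = 3000000 / 16 = 187500

187500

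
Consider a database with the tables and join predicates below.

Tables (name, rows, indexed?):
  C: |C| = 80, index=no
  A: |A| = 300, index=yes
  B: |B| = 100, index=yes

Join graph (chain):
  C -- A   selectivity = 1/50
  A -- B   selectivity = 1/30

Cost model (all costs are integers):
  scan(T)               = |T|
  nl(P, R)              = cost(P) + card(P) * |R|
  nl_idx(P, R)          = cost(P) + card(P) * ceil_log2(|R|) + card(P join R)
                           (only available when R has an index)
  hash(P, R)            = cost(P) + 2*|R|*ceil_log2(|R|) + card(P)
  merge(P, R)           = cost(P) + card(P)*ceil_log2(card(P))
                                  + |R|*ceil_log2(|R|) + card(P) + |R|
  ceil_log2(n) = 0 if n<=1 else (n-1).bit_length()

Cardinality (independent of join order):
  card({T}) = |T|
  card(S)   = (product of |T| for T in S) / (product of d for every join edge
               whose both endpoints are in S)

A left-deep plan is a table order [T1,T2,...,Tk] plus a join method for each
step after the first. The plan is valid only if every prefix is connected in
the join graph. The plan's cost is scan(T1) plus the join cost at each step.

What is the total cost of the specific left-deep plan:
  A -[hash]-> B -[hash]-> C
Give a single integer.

4120

step 1: scan A: cost=300, card=300
step 2: join B via hash
    card(P join B) = 300*100/(30) = 1000
    cost = 300 + 2*100*7 + 300 = 2000
step 3: join C via hash
    card(P join C) = 1000*80/(50) = 1600
    cost = 2000 + 2*80*7 + 1000 = 4120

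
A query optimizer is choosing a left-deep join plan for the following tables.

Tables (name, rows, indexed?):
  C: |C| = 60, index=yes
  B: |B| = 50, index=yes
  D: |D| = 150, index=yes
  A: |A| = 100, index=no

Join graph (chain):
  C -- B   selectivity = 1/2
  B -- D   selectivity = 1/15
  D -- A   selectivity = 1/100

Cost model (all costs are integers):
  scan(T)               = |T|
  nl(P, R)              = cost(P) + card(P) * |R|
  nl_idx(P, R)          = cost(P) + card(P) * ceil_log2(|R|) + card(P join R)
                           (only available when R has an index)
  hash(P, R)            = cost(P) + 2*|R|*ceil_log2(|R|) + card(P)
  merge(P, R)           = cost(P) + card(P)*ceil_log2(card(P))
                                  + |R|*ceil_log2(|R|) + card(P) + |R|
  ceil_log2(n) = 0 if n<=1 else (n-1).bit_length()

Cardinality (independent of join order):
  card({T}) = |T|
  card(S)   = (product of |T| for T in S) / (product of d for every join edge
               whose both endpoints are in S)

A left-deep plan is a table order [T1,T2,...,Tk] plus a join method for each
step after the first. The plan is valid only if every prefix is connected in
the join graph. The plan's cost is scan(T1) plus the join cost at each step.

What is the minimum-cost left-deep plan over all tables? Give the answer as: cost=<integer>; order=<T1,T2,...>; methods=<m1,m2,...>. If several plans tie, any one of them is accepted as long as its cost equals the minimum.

cost=3020; order=A,D,B,C; methods=nl_idx,hash,hash

Selinger DP (subsets sized 1..n):
  {C}: scan cost=60, card=60
  {B}: scan cost=50, card=50
  {D}: scan cost=150, card=150
  {A}: scan cost=100, card=100
  {BC}: card=1500; try (B,hash)→720, (C,hash)→820, (C,merge)→820, (B,merge)→830, (C,nl_idx)→1850, (B,nl_idx)→1920 …(+2); best=720 via (B,hash)
  {BD}: card=500; try (B,hash)→900, (D,nl_idx)→950, (B,nl_idx)→1550, (D,merge)→1750, (B,merge)→1850, (D,hash)→2500 …(+2); best=900 via (B,hash)
  {AD}: card=150; try (D,nl_idx)→1050, (A,hash)→1700, (D,merge)→2250, (A,merge)→2300, (D,hash)→2600, (D,nl)→15100 …(+1); best=1050 via (D,nl_idx)
  {BCD}: card=15000; try (C,hash)→2120, (D,hash)→4620, (C,merge)→6320, (C,nl_idx)→18900, (D,merge)→20070, (D,nl_idx)→27720 …(+2); best=2120 via (C,hash)
  {ABD}: card=500; try (B,hash)→1800, (B,nl_idx)→2450, (B,merge)→2750, (A,hash)→2800, (A,merge)→6700, (B,nl)→8550 …(+1); best=1800 via (B,hash)
  {ABCD}: card=15000; try (C,hash)→3020, (C,merge)→7220, (A,hash)→18520, (C,nl_idx)→19800, (C,nl)→31800, (A,merge)→227920 …(+1); best=3020 via (C,hash)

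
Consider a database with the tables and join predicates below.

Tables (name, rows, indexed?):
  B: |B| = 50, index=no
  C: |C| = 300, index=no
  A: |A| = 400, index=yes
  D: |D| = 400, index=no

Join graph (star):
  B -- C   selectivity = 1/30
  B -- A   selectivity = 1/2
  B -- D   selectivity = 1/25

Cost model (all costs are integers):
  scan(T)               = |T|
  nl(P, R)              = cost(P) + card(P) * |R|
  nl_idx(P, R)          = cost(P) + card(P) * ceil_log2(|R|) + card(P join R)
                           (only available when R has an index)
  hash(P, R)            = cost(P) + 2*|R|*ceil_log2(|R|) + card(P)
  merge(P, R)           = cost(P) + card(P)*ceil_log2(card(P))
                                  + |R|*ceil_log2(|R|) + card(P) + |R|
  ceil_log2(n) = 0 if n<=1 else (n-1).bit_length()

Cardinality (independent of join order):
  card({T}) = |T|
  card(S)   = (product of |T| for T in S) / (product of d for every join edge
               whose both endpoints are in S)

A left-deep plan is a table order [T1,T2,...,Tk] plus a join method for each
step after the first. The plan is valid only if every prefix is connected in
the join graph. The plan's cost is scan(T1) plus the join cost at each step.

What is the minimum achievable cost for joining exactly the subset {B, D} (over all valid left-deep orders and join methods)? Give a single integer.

Selinger DP over subsets of {B,D}:
  {B}: scan cost=50, card=50
  {D}: scan cost=400, card=400
  {BD}: card=800; try (B,hash)→1400, (D,merge)→4400, (B,merge)→4750, (D,hash)→7300, (D,nl)→20050, (B,nl)→20400; best=1400 via (B,hash)

1400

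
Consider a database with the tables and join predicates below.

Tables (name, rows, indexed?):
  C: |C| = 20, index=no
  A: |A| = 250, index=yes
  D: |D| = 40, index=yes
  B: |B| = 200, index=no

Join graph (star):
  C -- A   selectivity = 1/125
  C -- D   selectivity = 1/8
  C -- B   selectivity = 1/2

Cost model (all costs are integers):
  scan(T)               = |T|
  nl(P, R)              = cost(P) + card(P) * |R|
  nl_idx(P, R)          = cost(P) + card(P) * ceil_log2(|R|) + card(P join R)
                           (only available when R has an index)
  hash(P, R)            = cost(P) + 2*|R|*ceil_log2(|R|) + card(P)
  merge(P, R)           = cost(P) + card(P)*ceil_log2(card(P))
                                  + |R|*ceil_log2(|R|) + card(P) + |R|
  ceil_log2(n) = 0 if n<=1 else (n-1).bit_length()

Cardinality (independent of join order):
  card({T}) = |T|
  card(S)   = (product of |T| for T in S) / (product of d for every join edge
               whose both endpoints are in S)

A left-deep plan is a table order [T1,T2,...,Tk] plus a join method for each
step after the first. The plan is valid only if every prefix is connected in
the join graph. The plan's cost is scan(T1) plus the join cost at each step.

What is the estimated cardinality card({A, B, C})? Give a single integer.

4000

Tables in S: A(250), B(200), C(20)
Edges inside S: C-A(d=125), C-B(d=2)
numerator = 250 * 200 * 20 = 1000000
denominator = 125 * 2 = 250
card(S) = 1000000 / 250 = 4000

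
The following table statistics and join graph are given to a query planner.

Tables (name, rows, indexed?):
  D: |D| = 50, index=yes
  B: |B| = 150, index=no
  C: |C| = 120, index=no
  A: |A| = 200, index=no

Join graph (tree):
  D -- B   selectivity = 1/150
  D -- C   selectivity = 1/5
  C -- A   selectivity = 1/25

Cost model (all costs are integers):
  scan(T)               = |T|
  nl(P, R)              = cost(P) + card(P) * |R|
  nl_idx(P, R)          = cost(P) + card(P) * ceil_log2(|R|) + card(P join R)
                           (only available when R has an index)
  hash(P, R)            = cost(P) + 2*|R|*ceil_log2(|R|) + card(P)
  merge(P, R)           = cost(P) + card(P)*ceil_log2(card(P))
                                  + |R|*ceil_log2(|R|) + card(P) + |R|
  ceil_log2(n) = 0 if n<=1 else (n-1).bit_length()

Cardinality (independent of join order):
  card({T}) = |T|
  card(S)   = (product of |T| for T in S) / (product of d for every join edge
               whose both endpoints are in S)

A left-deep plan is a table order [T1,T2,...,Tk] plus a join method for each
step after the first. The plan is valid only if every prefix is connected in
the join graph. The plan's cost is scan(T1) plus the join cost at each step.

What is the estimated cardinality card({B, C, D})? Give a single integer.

Tables in S: B(150), C(120), D(50)
Edges inside S: D-B(d=150), D-C(d=5)
numerator = 150 * 120 * 50 = 900000
denominator = 150 * 5 = 750
card(S) = 900000 / 750 = 1200

1200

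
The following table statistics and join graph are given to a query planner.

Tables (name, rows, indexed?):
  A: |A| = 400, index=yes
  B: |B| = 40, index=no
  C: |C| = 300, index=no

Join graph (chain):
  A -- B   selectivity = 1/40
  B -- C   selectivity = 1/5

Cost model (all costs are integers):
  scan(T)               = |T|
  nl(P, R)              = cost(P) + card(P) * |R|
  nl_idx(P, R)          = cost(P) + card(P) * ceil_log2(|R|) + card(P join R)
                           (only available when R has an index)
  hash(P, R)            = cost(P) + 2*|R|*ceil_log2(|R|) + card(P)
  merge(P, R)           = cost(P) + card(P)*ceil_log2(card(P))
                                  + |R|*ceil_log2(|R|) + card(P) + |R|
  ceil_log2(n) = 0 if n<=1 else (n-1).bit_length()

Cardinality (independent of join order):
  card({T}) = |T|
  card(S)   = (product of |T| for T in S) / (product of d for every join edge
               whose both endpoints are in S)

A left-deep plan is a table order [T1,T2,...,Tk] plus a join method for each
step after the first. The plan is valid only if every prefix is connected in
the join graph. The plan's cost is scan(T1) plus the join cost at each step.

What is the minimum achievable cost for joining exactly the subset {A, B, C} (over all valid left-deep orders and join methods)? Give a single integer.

6600

Selinger DP over subsets of {A,B,C}:
  {A}: scan cost=400, card=400
  {B}: scan cost=40, card=40
  {C}: scan cost=300, card=300
  {AB}: card=400; try (A,nl_idx)→800, (B,hash)→1280, (A,merge)→4320, (B,merge)→4680, (A,hash)→7280, (A,nl)→16040 …(+1); best=800 via (A,nl_idx)
  {BC}: card=2400; try (B,hash)→1080, (C,merge)→3320, (B,merge)→3580, (C,hash)→5480, (C,nl)→12040, (B,nl)→12300; best=1080 via (B,hash)
  {ABC}: card=24000; try (C,hash)→6600, (C,merge)→7800, (A,hash)→10680, (A,merge)→36280, (A,nl_idx)→46680, (C,nl)→120800 …(+1); best=6600 via (C,hash)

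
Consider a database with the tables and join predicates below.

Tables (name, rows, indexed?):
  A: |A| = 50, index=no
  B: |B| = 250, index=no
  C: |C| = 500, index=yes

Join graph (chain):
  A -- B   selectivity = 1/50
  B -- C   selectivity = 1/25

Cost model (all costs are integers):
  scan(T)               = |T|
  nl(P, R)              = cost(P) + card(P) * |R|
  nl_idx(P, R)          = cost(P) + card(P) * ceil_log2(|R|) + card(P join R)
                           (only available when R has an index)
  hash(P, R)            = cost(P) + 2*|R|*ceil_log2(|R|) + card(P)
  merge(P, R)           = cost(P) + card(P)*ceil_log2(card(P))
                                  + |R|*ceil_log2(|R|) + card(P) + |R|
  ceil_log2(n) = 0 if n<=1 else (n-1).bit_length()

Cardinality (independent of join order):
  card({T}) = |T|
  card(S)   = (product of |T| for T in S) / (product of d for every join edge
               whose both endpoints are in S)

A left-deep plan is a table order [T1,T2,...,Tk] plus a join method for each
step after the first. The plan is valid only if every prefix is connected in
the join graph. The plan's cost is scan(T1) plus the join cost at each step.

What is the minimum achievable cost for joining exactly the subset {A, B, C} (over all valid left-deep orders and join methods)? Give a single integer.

8350

Selinger DP over subsets of {A,B,C}:
  {A}: scan cost=50, card=50
  {B}: scan cost=250, card=250
  {C}: scan cost=500, card=500
  {AB}: card=250; try (A,hash)→1100, (B,merge)→2650, (A,merge)→2850, (B,hash)→4100, (B,nl)→12550, (A,nl)→12750; best=1100 via (A,hash)
  {BC}: card=5000; try (B,hash)→5000, (C,merge)→7500, (C,nl_idx)→7500, (B,merge)→7750, (C,hash)→9500, (C,nl)→125250 …(+1); best=5000 via (B,hash)
  {ABC}: card=5000; try (C,merge)→8350, (C,nl_idx)→8350, (C,hash)→10350, (A,hash)→10600, (A,merge)→75350, (C,nl)→126100 …(+1); best=8350 via (C,merge)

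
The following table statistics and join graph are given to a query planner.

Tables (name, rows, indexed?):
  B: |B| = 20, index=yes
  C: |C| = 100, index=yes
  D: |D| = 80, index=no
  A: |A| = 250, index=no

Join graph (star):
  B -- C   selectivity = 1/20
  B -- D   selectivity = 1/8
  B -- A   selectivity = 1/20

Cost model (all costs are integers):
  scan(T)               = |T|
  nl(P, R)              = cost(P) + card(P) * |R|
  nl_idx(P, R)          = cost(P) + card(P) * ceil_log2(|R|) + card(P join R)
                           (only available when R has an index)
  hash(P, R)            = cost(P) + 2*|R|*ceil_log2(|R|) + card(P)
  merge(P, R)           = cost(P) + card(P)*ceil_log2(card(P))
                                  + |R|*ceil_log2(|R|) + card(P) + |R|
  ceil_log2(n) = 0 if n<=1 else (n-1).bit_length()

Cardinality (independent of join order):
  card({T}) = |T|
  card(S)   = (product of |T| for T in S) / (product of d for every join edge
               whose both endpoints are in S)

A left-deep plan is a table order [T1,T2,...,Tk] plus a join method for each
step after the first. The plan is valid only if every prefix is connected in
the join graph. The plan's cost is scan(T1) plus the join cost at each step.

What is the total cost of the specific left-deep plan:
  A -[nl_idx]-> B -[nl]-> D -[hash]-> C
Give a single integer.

25650

step 1: scan A: cost=250, card=250
step 2: join B via nl_idx
    card(P join B) = 250*20/(20) = 250
    cost = 250 + 250*5 + 250 = 1750
step 3: join D via nl
    card(P join D) = 250*80/(8) = 2500
    cost = 1750 + 250*80 = 21750
step 4: join C via hash
    card(P join C) = 2500*100/(20) = 12500
    cost = 21750 + 2*100*7 + 2500 = 25650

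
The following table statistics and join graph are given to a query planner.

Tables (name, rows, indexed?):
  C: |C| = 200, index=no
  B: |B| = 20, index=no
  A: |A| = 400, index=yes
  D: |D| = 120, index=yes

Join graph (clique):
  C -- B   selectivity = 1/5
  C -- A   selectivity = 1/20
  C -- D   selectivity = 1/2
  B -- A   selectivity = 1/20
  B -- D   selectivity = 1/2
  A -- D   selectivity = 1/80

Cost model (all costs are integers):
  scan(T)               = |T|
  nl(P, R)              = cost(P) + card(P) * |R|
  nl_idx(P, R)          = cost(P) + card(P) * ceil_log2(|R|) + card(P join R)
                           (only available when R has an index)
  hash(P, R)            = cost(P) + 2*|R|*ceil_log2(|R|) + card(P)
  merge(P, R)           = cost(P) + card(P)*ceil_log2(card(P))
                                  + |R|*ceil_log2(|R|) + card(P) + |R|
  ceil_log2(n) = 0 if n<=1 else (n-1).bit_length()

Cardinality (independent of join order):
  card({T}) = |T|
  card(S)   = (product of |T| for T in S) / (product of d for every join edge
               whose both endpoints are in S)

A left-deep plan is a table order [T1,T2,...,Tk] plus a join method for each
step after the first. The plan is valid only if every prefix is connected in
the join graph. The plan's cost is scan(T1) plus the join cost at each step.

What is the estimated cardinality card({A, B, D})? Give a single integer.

300

Tables in S: A(400), B(20), D(120)
Edges inside S: B-A(d=20), B-D(d=2), A-D(d=80)
numerator = 400 * 20 * 120 = 960000
denominator = 20 * 2 * 80 = 3200
card(S) = 960000 / 3200 = 300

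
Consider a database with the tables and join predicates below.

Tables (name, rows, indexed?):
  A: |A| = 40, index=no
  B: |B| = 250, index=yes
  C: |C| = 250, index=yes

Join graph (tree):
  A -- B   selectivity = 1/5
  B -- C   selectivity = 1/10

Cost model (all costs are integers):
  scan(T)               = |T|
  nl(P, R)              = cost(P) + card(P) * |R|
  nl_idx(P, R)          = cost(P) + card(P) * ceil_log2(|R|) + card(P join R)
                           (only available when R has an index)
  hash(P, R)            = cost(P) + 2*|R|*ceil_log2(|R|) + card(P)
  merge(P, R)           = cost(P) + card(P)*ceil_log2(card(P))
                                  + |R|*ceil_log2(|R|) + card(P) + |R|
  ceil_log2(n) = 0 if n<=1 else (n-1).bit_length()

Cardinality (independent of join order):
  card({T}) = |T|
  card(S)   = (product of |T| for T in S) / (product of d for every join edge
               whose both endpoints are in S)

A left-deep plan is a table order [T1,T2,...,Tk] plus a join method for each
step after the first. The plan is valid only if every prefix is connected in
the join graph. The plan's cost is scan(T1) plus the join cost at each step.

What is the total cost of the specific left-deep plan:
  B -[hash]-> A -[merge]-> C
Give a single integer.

27230

step 1: scan B: cost=250, card=250
step 2: join A via hash
    card(P join A) = 250*40/(5) = 2000
    cost = 250 + 2*40*6 + 250 = 980
step 3: join C via merge
    card(P join C) = 2000*250/(10) = 50000
    cost = 980 + 2000*11 + 250*8 + 2000 + 250 = 27230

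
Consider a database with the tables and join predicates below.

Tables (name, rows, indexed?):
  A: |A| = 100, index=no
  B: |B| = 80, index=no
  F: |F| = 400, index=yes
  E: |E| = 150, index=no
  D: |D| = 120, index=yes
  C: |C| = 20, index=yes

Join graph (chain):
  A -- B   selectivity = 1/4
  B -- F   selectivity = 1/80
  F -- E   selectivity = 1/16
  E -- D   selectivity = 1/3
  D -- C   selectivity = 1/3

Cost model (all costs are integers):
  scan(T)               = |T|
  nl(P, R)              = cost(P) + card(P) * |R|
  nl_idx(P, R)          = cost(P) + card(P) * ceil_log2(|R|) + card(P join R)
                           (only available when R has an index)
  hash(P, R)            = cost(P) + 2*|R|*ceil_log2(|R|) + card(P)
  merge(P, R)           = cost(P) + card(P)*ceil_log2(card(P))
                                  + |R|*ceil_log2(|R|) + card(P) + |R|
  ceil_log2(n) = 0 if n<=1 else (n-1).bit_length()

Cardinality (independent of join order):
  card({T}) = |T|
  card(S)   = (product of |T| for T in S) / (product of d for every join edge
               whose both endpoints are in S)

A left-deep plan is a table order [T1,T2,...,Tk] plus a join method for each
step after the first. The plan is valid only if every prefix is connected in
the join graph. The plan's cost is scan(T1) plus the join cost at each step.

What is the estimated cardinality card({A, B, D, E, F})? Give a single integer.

3750000

Tables in S: A(100), B(80), D(120), E(150), F(400)
Edges inside S: A-B(d=4), B-F(d=80), F-E(d=16), E-D(d=3)
numerator = 100 * 80 * 120 * 150 * 400 = 57600000000
denominator = 4 * 80 * 16 * 3 = 15360
card(S) = 57600000000 / 15360 = 3750000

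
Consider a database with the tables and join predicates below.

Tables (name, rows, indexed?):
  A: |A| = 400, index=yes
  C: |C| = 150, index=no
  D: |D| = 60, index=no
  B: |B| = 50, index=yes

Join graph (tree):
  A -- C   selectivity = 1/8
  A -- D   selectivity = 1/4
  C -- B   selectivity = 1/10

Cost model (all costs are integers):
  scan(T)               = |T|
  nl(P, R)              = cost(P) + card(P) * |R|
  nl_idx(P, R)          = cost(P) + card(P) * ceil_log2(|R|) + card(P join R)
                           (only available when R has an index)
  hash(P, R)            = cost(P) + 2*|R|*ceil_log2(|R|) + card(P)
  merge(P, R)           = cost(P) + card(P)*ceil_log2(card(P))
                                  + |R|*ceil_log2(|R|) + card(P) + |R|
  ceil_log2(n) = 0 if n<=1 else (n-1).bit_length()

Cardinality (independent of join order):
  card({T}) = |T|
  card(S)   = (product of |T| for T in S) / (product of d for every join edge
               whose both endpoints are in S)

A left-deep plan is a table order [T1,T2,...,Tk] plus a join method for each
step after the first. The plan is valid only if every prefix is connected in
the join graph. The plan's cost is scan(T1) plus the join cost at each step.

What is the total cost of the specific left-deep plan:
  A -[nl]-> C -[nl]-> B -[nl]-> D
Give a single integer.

step 1: scan A: cost=400, card=400
step 2: join C via nl
    card(P join C) = 400*150/(8) = 7500
    cost = 400 + 400*150 = 60400
step 3: join B via nl
    card(P join B) = 7500*50/(10) = 37500
    cost = 60400 + 7500*50 = 435400
step 4: join D via nl
    card(P join D) = 37500*60/(4) = 562500
    cost = 435400 + 37500*60 = 2685400

2685400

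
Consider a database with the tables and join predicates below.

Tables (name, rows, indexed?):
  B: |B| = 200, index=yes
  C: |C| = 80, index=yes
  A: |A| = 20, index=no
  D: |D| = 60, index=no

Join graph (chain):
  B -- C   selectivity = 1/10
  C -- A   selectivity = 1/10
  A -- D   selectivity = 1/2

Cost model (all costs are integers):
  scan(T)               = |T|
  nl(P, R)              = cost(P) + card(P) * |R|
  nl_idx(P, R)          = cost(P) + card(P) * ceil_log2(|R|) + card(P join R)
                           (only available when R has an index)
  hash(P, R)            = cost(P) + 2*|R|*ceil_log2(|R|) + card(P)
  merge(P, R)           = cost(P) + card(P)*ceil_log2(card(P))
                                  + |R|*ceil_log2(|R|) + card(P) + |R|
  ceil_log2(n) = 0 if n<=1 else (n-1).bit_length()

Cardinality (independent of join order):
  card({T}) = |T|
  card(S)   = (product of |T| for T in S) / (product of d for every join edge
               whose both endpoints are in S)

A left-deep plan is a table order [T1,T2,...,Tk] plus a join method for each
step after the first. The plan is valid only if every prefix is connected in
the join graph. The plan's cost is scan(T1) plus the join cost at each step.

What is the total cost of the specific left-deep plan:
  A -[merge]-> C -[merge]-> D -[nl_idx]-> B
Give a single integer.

137040

step 1: scan A: cost=20, card=20
step 2: join C via merge
    card(P join C) = 20*80/(10) = 160
    cost = 20 + 20*5 + 80*7 + 20 + 80 = 780
step 3: join D via merge
    card(P join D) = 160*60/(2) = 4800
    cost = 780 + 160*8 + 60*6 + 160 + 60 = 2640
step 4: join B via nl_idx
    card(P join B) = 4800*200/(10) = 96000
    cost = 2640 + 4800*8 + 96000 = 137040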